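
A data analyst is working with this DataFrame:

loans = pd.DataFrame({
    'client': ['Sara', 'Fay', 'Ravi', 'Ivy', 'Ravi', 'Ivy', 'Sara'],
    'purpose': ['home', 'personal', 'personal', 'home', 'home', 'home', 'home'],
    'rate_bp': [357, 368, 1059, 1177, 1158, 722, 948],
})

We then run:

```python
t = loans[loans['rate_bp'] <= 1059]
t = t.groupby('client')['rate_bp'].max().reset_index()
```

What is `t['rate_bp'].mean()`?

filter rows where rate_bp <= 1059:
  client   purpose  rate_bp
0   Sara      home      357
1    Fay  personal      368
2   Ravi  personal     1059
5    Ivy      home      722
6   Sara      home      948
group by client, max of rate_bp:
client
Fay      368
Ivy      722
Ravi    1059
Sara     948
Name: rate_bp, dtype: int64
reset_index():
  client  rate_bp
0    Fay      368
1    Ivy      722
2   Ravi     1059
3   Sara      948

774.25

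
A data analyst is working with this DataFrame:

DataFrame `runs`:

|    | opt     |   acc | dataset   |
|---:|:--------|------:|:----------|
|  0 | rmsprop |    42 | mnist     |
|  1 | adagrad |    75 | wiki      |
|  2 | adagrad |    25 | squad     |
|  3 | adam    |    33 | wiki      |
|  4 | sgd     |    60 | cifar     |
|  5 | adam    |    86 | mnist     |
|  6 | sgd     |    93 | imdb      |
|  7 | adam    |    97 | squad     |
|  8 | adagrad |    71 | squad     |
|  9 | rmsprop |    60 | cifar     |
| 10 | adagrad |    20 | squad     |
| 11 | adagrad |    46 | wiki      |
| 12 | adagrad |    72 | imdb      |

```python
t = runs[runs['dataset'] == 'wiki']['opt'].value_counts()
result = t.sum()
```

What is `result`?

3

filter rows where dataset == 'wiki':
        opt  acc dataset
1   adagrad   75    wiki
3      adam   33    wiki
11  adagrad   46    wiki
value_counts of opt:
opt
adagrad    2
adam       1
Name: count, dtype: int64
sum of the resulting series → 3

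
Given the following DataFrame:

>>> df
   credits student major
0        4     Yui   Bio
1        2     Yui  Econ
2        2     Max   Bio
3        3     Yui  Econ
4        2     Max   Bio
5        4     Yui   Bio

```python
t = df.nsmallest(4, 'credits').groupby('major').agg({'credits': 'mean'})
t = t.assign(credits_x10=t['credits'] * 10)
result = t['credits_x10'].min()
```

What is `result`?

20.0

take 4 rows with smallest credits:
   credits student major
1        2     Yui  Econ
2        2     Max   Bio
4        2     Max   Bio
3        3     Yui  Econ
group by major, mean of credits:
       credits
major         
Bio        2.0
Econ       2.5
add column credits_x10 = t['credits'] * 10:
       credits  credits_x10
major                      
Bio        2.0         20.0
Econ       2.5         25.0
Hence 20.0.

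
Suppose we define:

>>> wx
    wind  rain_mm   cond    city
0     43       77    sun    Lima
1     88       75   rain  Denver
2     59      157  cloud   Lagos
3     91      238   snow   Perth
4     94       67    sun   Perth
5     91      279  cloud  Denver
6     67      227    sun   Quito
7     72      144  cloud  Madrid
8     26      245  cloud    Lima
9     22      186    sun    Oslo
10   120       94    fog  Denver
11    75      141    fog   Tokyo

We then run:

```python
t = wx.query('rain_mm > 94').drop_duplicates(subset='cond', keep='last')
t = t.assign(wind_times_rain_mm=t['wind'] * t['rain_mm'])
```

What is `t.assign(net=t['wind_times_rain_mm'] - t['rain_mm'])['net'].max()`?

filter rows where rain_mm > 94:
    wind  rain_mm   cond    city
2     59      157  cloud   Lagos
3     91      238   snow   Perth
5     91      279  cloud  Denver
6     67      227    sun   Quito
7     72      144  cloud  Madrid
8     26      245  cloud    Lima
9     22      186    sun    Oslo
11    75      141    fog   Tokyo
drop duplicate cond (keep=last):
    wind  rain_mm   cond   city
3     91      238   snow  Perth
8     26      245  cloud   Lima
9     22      186    sun   Oslo
11    75      141    fog  Tokyo
add column wind_times_rain_mm = t['wind'] * t['rain_mm']:
    wind  rain_mm   cond   city  wind_times_rain_mm
3     91      238   snow  Perth               21658
8     26      245  cloud   Lima                6370
9     22      186    sun   Oslo                4092
11    75      141    fog  Tokyo               10575
add column net = t['wind_times_rain_mm'] - t['rain_mm']:
    wind  rain_mm   cond   city  wind_times_rain_mm    net
3     91      238   snow  Perth               21658  21420
8     26      245  cloud   Lima                6370   6125
9     22      186    sun   Oslo                4092   3906
11    75      141    fog  Tokyo               10575  10434

21420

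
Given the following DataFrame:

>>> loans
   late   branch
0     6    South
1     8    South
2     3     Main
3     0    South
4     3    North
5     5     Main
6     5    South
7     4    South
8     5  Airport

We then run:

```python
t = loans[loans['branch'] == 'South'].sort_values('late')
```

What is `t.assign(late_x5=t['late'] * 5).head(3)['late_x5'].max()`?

filter rows where branch == 'South':
   late branch
0     6  South
1     8  South
3     0  South
6     5  South
7     4  South
sort by late:
   late branch
3     0  South
7     4  South
6     5  South
0     6  South
1     8  South
add column late_x5 = t['late'] * 5:
   late branch  late_x5
3     0  South        0
7     4  South       20
6     5  South       25
0     6  South       30
1     8  South       40
take first 3 rows:
   late branch  late_x5
3     0  South        0
7     4  South       20
6     5  South       25

25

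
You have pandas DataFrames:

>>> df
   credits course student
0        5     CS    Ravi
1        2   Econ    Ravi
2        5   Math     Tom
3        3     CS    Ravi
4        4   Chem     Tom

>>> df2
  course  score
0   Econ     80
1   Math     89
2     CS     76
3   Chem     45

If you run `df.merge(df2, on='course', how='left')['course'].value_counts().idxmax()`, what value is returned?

merge on 'course' (how='left') → 5 rows:
   credits course student  score
0        5     CS    Ravi     76
1        2   Econ    Ravi     80
2        5   Math     Tom     89
3        3     CS    Ravi     76
4        4   Chem     Tom     45
value_counts of course:
course
CS      2
Econ    1
Math    1
Chem    1
Name: count, dtype: int64

CS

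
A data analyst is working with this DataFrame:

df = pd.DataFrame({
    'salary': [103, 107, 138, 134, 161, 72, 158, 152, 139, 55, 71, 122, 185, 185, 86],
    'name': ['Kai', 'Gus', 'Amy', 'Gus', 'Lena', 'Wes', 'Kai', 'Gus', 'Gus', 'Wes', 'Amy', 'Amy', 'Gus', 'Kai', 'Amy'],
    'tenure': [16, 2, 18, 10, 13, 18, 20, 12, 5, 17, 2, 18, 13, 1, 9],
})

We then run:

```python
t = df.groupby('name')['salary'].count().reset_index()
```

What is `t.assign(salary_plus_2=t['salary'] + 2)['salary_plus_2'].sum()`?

group by name, count of salary:
name
Amy     4
Gus     5
Kai     3
Lena    1
Wes     2
Name: salary, dtype: int64
reset_index():
   name  salary
0   Amy       4
1   Gus       5
2   Kai       3
3  Lena       1
4   Wes       2
add column salary_plus_2 = t['salary'] + 2:
   name  salary  salary_plus_2
0   Amy       4              6
1   Gus       5              7
2   Kai       3              5
3  Lena       1              3
4   Wes       2              4
So sum() = 25.

25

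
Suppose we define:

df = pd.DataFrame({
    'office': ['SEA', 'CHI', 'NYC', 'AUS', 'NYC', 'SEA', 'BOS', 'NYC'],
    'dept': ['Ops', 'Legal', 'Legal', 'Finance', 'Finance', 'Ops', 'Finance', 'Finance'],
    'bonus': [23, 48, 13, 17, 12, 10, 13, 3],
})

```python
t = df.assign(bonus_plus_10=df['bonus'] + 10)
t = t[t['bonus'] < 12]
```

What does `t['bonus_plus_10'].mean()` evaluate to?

16.5

add column bonus_plus_10 = df['bonus'] + 10:
  office     dept  bonus  bonus_plus_10
0    SEA      Ops     23             33
1    CHI    Legal     48             58
2    NYC    Legal     13             23
3    AUS  Finance     17             27
4    NYC  Finance     12             22
5    SEA      Ops     10             20
6    BOS  Finance     13             23
7    NYC  Finance      3             13
filter rows where bonus < 12:
  office     dept  bonus  bonus_plus_10
5    SEA      Ops     10             20
7    NYC  Finance      3             13
Reading off the mean of column 'bonus_plus_10', we get 16.5.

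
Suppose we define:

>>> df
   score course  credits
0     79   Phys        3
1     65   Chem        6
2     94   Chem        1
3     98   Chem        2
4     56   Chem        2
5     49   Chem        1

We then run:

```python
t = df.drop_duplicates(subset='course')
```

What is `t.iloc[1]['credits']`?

drop duplicate course (keep=first):
   score course  credits
0     79   Phys        3
1     65   Chem        6

6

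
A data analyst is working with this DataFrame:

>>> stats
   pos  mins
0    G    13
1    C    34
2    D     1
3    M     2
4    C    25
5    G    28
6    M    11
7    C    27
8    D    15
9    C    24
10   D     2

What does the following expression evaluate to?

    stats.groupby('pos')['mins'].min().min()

group by pos, min of mins:
pos
C    24
D     1
G    13
M     2
Name: mins, dtype: int64
So min() = 1.

1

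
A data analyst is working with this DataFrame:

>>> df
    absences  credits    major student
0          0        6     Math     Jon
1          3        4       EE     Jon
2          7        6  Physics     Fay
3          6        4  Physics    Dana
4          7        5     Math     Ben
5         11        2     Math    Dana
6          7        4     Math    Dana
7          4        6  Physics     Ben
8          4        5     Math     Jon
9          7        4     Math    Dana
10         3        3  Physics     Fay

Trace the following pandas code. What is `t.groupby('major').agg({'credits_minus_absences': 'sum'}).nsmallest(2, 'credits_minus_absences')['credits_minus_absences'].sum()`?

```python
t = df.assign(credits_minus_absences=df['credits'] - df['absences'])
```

add column credits_minus_absences = df['credits'] - df['absences']:
    absences  credits    major student  credits_minus_absences
0          0        6     Math     Jon                       6
1          3        4       EE     Jon                       1
2          7        6  Physics     Fay                      -1
3          6        4  Physics    Dana                      -2
4          7        5     Math     Ben                      -2
5         11        2     Math    Dana                      -9
6          7        4     Math    Dana                      -3
7          4        6  Physics     Ben                       2
8          4        5     Math     Jon                       1
9          7        4     Math    Dana                      -3
10         3        3  Physics     Fay                       0
group by major, sum of credits_minus_absences:
         credits_minus_absences
major                          
EE                            1
Math                        -10
Physics                      -1
take 2 rows with smallest credits_minus_absences:
         credits_minus_absences
major                          
Math                        -10
Physics                      -1
sum of column 'credits_minus_absences' → -11

-11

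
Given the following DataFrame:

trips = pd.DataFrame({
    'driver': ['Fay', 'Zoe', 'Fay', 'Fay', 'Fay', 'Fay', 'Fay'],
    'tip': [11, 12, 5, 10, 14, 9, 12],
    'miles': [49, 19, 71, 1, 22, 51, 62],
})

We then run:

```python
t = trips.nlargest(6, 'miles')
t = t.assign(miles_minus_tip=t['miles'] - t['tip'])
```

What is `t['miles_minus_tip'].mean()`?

35.1666666667

take 6 rows with largest miles:
  driver  tip  miles
2    Fay    5     71
6    Fay   12     62
5    Fay    9     51
0    Fay   11     49
4    Fay   14     22
1    Zoe   12     19
add column miles_minus_tip = t['miles'] - t['tip']:
  driver  tip  miles  miles_minus_tip
2    Fay    5     71               66
6    Fay   12     62               50
5    Fay    9     51               42
0    Fay   11     49               38
4    Fay   14     22                8
1    Zoe   12     19                7
Then the mean of column 'miles_minus_tip': 35.1666666667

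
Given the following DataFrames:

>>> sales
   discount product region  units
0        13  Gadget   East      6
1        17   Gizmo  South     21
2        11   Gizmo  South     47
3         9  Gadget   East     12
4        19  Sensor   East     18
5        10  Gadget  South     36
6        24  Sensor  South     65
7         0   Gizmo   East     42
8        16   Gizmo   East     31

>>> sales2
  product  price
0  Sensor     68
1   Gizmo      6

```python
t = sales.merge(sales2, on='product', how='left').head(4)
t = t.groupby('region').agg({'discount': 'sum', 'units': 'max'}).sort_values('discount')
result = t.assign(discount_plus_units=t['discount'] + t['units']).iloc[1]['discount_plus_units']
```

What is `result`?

75

merge on 'product' (how='left') → 9 rows:
   discount product region  units  price
0        13  Gadget   East      6    NaN
1        17   Gizmo  South     21    6.0
2        11   Gizmo  South     47    6.0
3         9  Gadget   East     12    NaN
4        19  Sensor   East     18   68.0
5        10  Gadget  South     36    NaN
6        24  Sensor  South     65   68.0
7         0   Gizmo   East     42    6.0
8        16   Gizmo   East     31    6.0
take first 4 rows:
   discount product region  units  price
0        13  Gadget   East      6    NaN
1        17   Gizmo  South     21    6.0
2        11   Gizmo  South     47    6.0
3         9  Gadget   East     12    NaN
group by region: sum(discount), max(units):
        discount  units
region                 
East          22     12
South         28     47
sort by discount:
        discount  units
region                 
East          22     12
South         28     47
add column discount_plus_units = t['discount'] + t['units']:
        discount  units  discount_plus_units
region                                      
East          22     12                   34
South         28     47                   75
Finally, value at position 1, column 'discount_plus_units' = 75.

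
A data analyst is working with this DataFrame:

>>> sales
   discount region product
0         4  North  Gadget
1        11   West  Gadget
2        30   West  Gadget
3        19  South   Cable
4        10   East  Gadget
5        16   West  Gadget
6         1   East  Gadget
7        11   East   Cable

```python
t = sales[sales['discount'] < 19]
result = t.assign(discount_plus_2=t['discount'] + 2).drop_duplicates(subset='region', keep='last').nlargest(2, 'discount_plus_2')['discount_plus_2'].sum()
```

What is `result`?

filter rows where discount < 19:
   discount region product
0         4  North  Gadget
1        11   West  Gadget
4        10   East  Gadget
5        16   West  Gadget
6         1   East  Gadget
7        11   East   Cable
add column discount_plus_2 = t['discount'] + 2:
   discount region product  discount_plus_2
0         4  North  Gadget                6
1        11   West  Gadget               13
4        10   East  Gadget               12
5        16   West  Gadget               18
6         1   East  Gadget                3
7        11   East   Cable               13
drop duplicate region (keep=last):
   discount region product  discount_plus_2
0         4  North  Gadget                6
5        16   West  Gadget               18
7        11   East   Cable               13
take 2 rows with largest discount_plus_2:
   discount region product  discount_plus_2
5        16   West  Gadget               18
7        11   East   Cable               13

31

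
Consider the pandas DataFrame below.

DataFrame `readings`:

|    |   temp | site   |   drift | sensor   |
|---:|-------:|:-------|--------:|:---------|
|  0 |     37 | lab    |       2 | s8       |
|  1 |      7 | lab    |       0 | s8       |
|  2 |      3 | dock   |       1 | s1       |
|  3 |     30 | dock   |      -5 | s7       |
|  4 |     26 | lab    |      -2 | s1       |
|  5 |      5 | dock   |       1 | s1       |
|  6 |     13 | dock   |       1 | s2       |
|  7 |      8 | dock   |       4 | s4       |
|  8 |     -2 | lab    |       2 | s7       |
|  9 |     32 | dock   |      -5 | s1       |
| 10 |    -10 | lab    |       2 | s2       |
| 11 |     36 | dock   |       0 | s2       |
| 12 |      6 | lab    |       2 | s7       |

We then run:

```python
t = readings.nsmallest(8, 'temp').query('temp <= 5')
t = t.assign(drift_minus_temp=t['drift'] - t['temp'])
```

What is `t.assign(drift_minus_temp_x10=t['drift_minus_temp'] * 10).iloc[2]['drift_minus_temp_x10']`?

-20

take 8 rows with smallest temp:
    temp  site  drift sensor
10   -10   lab      2     s2
8     -2   lab      2     s7
2      3  dock      1     s1
5      5  dock      1     s1
12     6   lab      2     s7
1      7   lab      0     s8
7      8  dock      4     s4
6     13  dock      1     s2
filter rows where temp <= 5:
    temp  site  drift sensor
10   -10   lab      2     s2
8     -2   lab      2     s7
2      3  dock      1     s1
5      5  dock      1     s1
add column drift_minus_temp = t['drift'] - t['temp']:
    temp  site  drift sensor  drift_minus_temp
10   -10   lab      2     s2                12
8     -2   lab      2     s7                 4
2      3  dock      1     s1                -2
5      5  dock      1     s1                -4
add column drift_minus_temp_x10 = t['drift_minus_temp'] * 10:
    temp  site  drift sensor  drift_minus_temp  drift_minus_temp_x10
10   -10   lab      2     s2                12                   120
8     -2   lab      2     s7                 4                    40
2      3  dock      1     s1                -2                   -20
5      5  dock      1     s1                -4                   -40
Reading off the value at position 2, column 'drift_minus_temp_x10', we get -20.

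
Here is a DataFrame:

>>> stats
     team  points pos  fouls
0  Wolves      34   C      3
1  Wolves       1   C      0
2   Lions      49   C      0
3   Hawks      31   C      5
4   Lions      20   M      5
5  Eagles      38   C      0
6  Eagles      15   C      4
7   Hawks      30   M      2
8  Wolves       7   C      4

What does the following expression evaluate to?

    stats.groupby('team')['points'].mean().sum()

105.5

group by team, mean of points:
team
Eagles    26.5
Hawks     30.5
Lions     34.5
Wolves    14.0
Name: points, dtype: float64
Taking the sum of the resulting series gives 105.5.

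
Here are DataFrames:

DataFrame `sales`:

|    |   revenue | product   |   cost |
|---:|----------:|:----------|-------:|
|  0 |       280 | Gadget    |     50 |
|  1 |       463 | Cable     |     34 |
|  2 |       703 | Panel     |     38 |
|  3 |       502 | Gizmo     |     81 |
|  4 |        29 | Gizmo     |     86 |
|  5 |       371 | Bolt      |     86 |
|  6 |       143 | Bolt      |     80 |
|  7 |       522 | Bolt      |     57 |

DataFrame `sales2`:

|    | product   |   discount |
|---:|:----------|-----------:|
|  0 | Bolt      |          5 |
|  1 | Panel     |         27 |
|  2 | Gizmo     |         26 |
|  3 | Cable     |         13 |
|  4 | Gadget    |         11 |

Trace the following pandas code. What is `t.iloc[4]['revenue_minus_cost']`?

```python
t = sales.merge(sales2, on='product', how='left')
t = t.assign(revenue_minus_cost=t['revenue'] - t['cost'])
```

merge on 'product' (how='left') → 8 rows:
   revenue product  cost  discount
0      280  Gadget    50        11
1      463   Cable    34        13
2      703   Panel    38        27
3      502   Gizmo    81        26
4       29   Gizmo    86        26
5      371    Bolt    86         5
6      143    Bolt    80         5
7      522    Bolt    57         5
add column revenue_minus_cost = t['revenue'] - t['cost']:
   revenue product  cost  discount  revenue_minus_cost
0      280  Gadget    50        11                 230
1      463   Cable    34        13                 429
2      703   Panel    38        27                 665
3      502   Gizmo    81        26                 421
4       29   Gizmo    86        26                 -57
5      371    Bolt    86         5                 285
6      143    Bolt    80         5                  63
7      522    Bolt    57         5                 465
Taking the value at position 4, column 'revenue_minus_cost' gives -57.

-57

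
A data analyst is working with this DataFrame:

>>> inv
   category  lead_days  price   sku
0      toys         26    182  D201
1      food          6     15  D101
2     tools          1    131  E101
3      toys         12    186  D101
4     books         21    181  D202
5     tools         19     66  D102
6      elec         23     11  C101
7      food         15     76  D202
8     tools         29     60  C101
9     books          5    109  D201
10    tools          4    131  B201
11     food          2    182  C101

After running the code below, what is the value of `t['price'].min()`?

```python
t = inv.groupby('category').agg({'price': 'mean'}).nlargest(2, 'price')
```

group by category, mean of price:
          price
category       
books     145.0
elec       11.0
food       91.0
tools      97.0
toys      184.0
take 2 rows with largest price:
          price
category       
toys      184.0
books     145.0
Reading off the min of column 'price', we get 145.0.

145.0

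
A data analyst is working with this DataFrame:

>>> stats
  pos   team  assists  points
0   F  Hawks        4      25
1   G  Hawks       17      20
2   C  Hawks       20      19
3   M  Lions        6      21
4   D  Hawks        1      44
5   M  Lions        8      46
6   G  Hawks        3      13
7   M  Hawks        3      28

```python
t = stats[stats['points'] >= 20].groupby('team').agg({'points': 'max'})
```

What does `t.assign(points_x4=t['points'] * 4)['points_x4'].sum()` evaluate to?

filter rows where points >= 20:
  pos   team  assists  points
0   F  Hawks        4      25
1   G  Hawks       17      20
3   M  Lions        6      21
4   D  Hawks        1      44
5   M  Lions        8      46
7   M  Hawks        3      28
group by team, max of points:
       points
team         
Hawks      44
Lions      46
add column points_x4 = t['points'] * 4:
       points  points_x4
team                    
Hawks      44        176
Lions      46        184
Hence 360.

360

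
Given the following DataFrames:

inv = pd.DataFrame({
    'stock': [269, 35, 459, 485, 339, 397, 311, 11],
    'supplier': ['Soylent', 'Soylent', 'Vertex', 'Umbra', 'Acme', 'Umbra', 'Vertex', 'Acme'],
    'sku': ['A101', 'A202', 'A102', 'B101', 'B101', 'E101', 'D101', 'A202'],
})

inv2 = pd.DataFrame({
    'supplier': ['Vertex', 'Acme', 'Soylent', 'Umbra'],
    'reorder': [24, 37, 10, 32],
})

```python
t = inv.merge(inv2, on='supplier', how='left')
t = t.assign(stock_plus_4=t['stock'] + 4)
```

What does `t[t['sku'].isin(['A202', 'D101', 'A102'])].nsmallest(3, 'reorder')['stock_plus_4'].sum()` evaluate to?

817

merge on 'supplier' (how='left') → 8 rows:
   stock supplier   sku  reorder
0    269  Soylent  A101       10
1     35  Soylent  A202       10
2    459   Vertex  A102       24
3    485    Umbra  B101       32
4    339     Acme  B101       37
5    397    Umbra  E101       32
6    311   Vertex  D101       24
7     11     Acme  A202       37
add column stock_plus_4 = t['stock'] + 4:
   stock supplier   sku  reorder  stock_plus_4
0    269  Soylent  A101       10           273
1     35  Soylent  A202       10            39
2    459   Vertex  A102       24           463
3    485    Umbra  B101       32           489
4    339     Acme  B101       37           343
5    397    Umbra  E101       32           401
6    311   Vertex  D101       24           315
7     11     Acme  A202       37            15
filter rows where sku in ['A202', 'D101', 'A102']:
   stock supplier   sku  reorder  stock_plus_4
1     35  Soylent  A202       10            39
2    459   Vertex  A102       24           463
6    311   Vertex  D101       24           315
7     11     Acme  A202       37            15
take 3 rows with smallest reorder:
   stock supplier   sku  reorder  stock_plus_4
1     35  Soylent  A202       10            39
2    459   Vertex  A102       24           463
6    311   Vertex  D101       24           315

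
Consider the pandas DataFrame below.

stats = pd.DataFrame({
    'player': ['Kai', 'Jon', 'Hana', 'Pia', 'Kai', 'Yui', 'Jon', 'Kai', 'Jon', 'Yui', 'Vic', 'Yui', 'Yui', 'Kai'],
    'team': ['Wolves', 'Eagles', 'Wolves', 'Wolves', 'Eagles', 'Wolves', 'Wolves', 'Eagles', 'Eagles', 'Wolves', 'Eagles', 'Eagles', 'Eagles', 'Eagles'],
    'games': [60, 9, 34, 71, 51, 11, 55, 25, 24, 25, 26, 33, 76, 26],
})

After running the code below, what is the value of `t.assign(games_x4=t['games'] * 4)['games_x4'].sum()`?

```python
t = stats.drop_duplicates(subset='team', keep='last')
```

drop duplicate team (keep=last):
   player    team  games
9     Yui  Wolves     25
13    Kai  Eagles     26
add column games_x4 = t['games'] * 4:
   player    team  games  games_x4
9     Yui  Wolves     25       100
13    Kai  Eagles     26       104
Hence 204.

204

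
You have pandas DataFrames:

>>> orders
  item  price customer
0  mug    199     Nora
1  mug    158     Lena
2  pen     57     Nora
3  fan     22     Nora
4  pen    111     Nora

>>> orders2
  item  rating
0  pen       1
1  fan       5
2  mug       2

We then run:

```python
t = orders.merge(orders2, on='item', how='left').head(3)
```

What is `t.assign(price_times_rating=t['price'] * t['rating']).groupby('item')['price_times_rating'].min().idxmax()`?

merge on 'item' (how='left') → 5 rows:
  item  price customer  rating
0  mug    199     Nora       2
1  mug    158     Lena       2
2  pen     57     Nora       1
3  fan     22     Nora       5
4  pen    111     Nora       1
take first 3 rows:
  item  price customer  rating
0  mug    199     Nora       2
1  mug    158     Lena       2
2  pen     57     Nora       1
add column price_times_rating = t['price'] * t['rating']:
  item  price customer  rating  price_times_rating
0  mug    199     Nora       2                 398
1  mug    158     Lena       2                 316
2  pen     57     Nora       1                  57
group by item, min of price_times_rating:
item
mug    316
pen     57
Name: price_times_rating, dtype: int64

mug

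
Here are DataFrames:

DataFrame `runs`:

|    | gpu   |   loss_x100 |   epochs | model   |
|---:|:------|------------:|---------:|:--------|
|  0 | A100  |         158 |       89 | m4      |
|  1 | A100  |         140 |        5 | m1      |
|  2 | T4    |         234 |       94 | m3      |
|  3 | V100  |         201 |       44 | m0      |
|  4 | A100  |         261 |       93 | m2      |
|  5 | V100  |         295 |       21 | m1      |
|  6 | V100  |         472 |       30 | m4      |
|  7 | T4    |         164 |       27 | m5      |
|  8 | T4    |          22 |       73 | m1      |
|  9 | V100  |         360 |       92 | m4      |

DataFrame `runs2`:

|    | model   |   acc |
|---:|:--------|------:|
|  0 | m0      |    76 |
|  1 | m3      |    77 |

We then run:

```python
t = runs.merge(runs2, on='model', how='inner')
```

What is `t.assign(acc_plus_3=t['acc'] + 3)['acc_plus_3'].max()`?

80

merge on 'model' (how='inner') → 2 rows:
    gpu  loss_x100  epochs model  acc
0    T4        234      94    m3   77
1  V100        201      44    m0   76
add column acc_plus_3 = t['acc'] + 3:
    gpu  loss_x100  epochs model  acc  acc_plus_3
0    T4        234      94    m3   77          80
1  V100        201      44    m0   76          79
So max() = 80.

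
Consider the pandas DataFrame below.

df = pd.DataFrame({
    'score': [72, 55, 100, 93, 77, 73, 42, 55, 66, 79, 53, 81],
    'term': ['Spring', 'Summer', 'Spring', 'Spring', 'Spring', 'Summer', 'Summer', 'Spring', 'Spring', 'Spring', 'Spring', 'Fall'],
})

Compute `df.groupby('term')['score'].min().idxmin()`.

group by term, min of score:
term
Fall      81
Spring    53
Summer    42
Name: score, dtype: int64
Then the label with the smallest value: Summer

Summer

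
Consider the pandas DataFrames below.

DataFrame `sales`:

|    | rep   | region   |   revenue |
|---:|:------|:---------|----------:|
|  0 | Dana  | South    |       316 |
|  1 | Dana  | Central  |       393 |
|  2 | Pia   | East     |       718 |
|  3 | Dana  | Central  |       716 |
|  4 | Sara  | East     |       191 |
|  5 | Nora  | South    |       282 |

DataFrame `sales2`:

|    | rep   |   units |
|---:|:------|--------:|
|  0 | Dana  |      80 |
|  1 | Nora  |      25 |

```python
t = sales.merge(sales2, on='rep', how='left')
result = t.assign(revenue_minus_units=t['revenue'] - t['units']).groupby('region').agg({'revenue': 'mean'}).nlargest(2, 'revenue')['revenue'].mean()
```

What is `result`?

merge on 'rep' (how='left') → 6 rows:
    rep   region  revenue  units
0  Dana    South      316   80.0
1  Dana  Central      393   80.0
2   Pia     East      718    NaN
3  Dana  Central      716   80.0
4  Sara     East      191    NaN
5  Nora    South      282   25.0
add column revenue_minus_units = t['revenue'] - t['units']:
    rep   region  revenue  units  revenue_minus_units
0  Dana    South      316   80.0                236.0
1  Dana  Central      393   80.0                313.0
2   Pia     East      718    NaN                  NaN
3  Dana  Central      716   80.0                636.0
4  Sara     East      191    NaN                  NaN
5  Nora    South      282   25.0                257.0
group by region, mean of revenue:
         revenue
region          
Central    554.5
East       454.5
South      299.0
take 2 rows with largest revenue:
         revenue
region          
Central    554.5
East       454.5
So mean() = 504.5.

504.5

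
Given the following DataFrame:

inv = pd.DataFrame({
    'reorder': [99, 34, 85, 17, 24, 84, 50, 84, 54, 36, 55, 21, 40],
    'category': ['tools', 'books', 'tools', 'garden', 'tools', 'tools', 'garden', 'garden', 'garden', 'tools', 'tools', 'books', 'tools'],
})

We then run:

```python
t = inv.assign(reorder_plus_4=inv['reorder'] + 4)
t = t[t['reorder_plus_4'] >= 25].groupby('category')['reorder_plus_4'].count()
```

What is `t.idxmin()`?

books

add column reorder_plus_4 = inv['reorder'] + 4:
    reorder category  reorder_plus_4
0        99    tools             103
1        34    books              38
2        85    tools              89
3        17   garden              21
4        24    tools              28
5        84    tools              88
6        50   garden              54
7        84   garden              88
8        54   garden              58
9        36    tools              40
10       55    tools              59
11       21    books              25
12       40    tools              44
filter rows where reorder_plus_4 >= 25:
    reorder category  reorder_plus_4
0        99    tools             103
1        34    books              38
2        85    tools              89
4        24    tools              28
5        84    tools              88
6        50   garden              54
7        84   garden              88
8        54   garden              58
9        36    tools              40
10       55    tools              59
11       21    books              25
12       40    tools              44
group by category, count of reorder_plus_4:
category
books     2
garden    3
tools     7
Name: reorder_plus_4, dtype: int64
Finally, label with the smallest value = books.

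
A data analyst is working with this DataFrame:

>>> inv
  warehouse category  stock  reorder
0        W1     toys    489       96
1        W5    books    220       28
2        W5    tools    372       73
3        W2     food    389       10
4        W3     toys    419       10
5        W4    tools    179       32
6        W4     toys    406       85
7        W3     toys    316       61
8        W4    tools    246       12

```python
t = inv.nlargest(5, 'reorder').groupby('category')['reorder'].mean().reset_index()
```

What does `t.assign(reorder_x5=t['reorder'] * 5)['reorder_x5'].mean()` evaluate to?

332.916666667

take 5 rows with largest reorder:
  warehouse category  stock  reorder
0        W1     toys    489       96
6        W4     toys    406       85
2        W5    tools    372       73
7        W3     toys    316       61
5        W4    tools    179       32
group by category, mean of reorder:
category
tools    52.500000
toys     80.666667
Name: reorder, dtype: float64
reset_index():
  category    reorder
0    tools  52.500000
1     toys  80.666667
add column reorder_x5 = t['reorder'] * 5:
  category    reorder  reorder_x5
0    tools  52.500000  262.500000
1     toys  80.666667  403.333333
Taking the mean of column 'reorder_x5' gives 332.916666667.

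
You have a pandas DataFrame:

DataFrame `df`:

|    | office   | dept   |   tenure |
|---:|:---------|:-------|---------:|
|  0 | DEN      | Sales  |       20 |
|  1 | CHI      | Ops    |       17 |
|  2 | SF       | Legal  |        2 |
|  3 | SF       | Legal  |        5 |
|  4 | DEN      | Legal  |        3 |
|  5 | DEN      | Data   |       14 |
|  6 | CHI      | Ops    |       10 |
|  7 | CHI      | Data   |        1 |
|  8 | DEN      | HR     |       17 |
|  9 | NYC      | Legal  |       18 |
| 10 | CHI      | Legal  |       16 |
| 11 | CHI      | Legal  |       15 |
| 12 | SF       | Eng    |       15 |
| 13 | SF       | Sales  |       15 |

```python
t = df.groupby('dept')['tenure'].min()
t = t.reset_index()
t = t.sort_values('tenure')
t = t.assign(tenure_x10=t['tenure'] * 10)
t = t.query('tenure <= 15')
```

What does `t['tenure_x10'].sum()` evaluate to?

430

group by dept, min of tenure:
dept
Data      1
Eng      15
HR       17
Legal     2
Ops      10
Sales    15
Name: tenure, dtype: int64
reset_index():
    dept  tenure
0   Data       1
1    Eng      15
2     HR      17
3  Legal       2
4    Ops      10
5  Sales      15
sort by tenure:
    dept  tenure
0   Data       1
3  Legal       2
4    Ops      10
1    Eng      15
5  Sales      15
2     HR      17
add column tenure_x10 = t['tenure'] * 10:
    dept  tenure  tenure_x10
0   Data       1          10
3  Legal       2          20
4    Ops      10         100
1    Eng      15         150
5  Sales      15         150
2     HR      17         170
filter rows where tenure <= 15:
    dept  tenure  tenure_x10
0   Data       1          10
3  Legal       2          20
4    Ops      10         100
1    Eng      15         150
5  Sales      15         150
Then the sum of column 'tenure_x10': 430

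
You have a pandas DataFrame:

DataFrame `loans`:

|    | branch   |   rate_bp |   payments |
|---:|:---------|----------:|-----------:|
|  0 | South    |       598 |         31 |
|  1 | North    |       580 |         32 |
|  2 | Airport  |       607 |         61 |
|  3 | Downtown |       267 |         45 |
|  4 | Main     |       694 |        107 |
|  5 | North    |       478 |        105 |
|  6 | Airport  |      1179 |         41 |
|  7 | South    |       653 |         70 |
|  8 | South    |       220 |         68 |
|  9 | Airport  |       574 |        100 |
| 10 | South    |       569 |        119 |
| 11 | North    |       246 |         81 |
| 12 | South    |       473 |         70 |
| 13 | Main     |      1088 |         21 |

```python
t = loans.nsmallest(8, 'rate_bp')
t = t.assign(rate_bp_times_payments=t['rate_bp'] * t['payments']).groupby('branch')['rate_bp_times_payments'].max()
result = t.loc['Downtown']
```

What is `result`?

take 8 rows with smallest rate_bp:
      branch  rate_bp  payments
8      South      220        68
11     North      246        81
3   Downtown      267        45
12     South      473        70
5      North      478       105
10     South      569       119
9    Airport      574       100
1      North      580        32
add column rate_bp_times_payments = t['rate_bp'] * t['payments']:
      branch  rate_bp  payments  rate_bp_times_payments
8      South      220        68                   14960
11     North      246        81                   19926
3   Downtown      267        45                   12015
12     South      473        70                   33110
5      North      478       105                   50190
10     South      569       119                   67711
9    Airport      574       100                   57400
1      North      580        32                   18560
group by branch, max of rate_bp_times_payments:
branch
Airport     57400
Downtown    12015
North       50190
South       67711
Name: rate_bp_times_payments, dtype: int64

12015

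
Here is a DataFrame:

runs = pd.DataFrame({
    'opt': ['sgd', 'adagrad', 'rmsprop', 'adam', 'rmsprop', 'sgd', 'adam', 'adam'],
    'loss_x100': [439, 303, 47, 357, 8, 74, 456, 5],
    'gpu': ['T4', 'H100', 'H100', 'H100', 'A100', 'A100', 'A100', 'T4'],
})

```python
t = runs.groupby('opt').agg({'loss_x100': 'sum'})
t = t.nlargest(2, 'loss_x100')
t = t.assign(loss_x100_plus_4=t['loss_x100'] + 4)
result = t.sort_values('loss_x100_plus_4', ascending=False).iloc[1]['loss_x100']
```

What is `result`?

group by opt, sum of loss_x100:
         loss_x100
opt               
adagrad        303
adam           818
rmsprop         55
sgd            513
take 2 rows with largest loss_x100:
      loss_x100
opt            
adam        818
sgd         513
add column loss_x100_plus_4 = t['loss_x100'] + 4:
      loss_x100  loss_x100_plus_4
opt                              
adam        818               822
sgd         513               517
sort by loss_x100_plus_4 descending:
      loss_x100  loss_x100_plus_4
opt                              
adam        818               822
sgd         513               517
So iloc[1]['loss_x100'] = 513.

513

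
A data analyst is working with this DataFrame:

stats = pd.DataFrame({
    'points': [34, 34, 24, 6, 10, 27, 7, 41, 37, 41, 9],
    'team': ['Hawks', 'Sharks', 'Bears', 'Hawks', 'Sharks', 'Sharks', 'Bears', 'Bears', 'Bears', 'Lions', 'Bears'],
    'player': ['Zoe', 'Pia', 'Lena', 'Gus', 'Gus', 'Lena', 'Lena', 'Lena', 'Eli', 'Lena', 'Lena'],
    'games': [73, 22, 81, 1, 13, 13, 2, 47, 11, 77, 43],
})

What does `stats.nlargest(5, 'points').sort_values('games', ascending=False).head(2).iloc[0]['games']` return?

77

take 5 rows with largest points:
   points    team player  games
7      41   Bears   Lena     47
9      41   Lions   Lena     77
8      37   Bears    Eli     11
0      34   Hawks    Zoe     73
1      34  Sharks    Pia     22
sort by games descending:
   points    team player  games
9      41   Lions   Lena     77
0      34   Hawks    Zoe     73
7      41   Bears   Lena     47
1      34  Sharks    Pia     22
8      37   Bears    Eli     11
take first 2 rows:
   points   team player  games
9      41  Lions   Lena     77
0      34  Hawks    Zoe     73
Taking the value at position 0, column 'games' gives 77.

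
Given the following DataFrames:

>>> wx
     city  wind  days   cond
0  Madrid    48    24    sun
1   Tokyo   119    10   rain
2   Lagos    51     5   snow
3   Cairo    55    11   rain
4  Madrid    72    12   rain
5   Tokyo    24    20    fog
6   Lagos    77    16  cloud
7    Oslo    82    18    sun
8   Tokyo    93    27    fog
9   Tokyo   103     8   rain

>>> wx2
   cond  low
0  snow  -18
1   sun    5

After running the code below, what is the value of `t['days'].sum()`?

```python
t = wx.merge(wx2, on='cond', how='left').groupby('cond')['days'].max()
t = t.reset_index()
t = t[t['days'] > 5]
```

merge on 'cond' (how='left') → 10 rows:
     city  wind  days   cond   low
0  Madrid    48    24    sun   5.0
1   Tokyo   119    10   rain   NaN
2   Lagos    51     5   snow -18.0
3   Cairo    55    11   rain   NaN
4  Madrid    72    12   rain   NaN
5   Tokyo    24    20    fog   NaN
6   Lagos    77    16  cloud   NaN
7    Oslo    82    18    sun   5.0
8   Tokyo    93    27    fog   NaN
9   Tokyo   103     8   rain   NaN
group by cond, max of days:
cond
cloud    16
fog      27
rain     12
snow      5
sun      24
Name: days, dtype: int64
reset_index():
    cond  days
0  cloud    16
1    fog    27
2   rain    12
3   snow     5
4    sun    24
filter rows where days > 5:
    cond  days
0  cloud    16
1    fog    27
2   rain    12
4    sun    24
So sum() = 79.

79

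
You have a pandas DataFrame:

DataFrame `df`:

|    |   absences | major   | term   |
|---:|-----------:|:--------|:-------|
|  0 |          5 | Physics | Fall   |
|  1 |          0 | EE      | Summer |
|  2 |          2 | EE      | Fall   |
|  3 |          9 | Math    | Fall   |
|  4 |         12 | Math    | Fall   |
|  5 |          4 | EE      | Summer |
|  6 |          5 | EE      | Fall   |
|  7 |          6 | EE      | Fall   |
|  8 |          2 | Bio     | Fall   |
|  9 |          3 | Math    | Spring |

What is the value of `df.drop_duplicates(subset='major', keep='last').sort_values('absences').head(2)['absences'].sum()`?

drop duplicate major (keep=last):
   absences    major    term
0         5  Physics    Fall
7         6       EE    Fall
8         2      Bio    Fall
9         3     Math  Spring
sort by absences:
   absences    major    term
8         2      Bio    Fall
9         3     Math  Spring
0         5  Physics    Fall
7         6       EE    Fall
take first 2 rows:
   absences major    term
8         2   Bio    Fall
9         3  Math  Spring
So sum() = 5.

5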